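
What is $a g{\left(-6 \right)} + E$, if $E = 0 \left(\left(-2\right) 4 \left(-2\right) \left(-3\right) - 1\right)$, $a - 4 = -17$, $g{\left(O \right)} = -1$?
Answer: $13$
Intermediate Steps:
$a = -13$ ($a = 4 - 17 = -13$)
$E = 0$ ($E = 0 \left(\left(-8\right) \left(-2\right) \left(-3\right) - 1\right) = 0 \left(16 \left(-3\right) - 1\right) = 0 \left(-48 - 1\right) = 0 \left(-49\right) = 0$)
$a g{\left(-6 \right)} + E = \left(-13\right) \left(-1\right) + 0 = 13 + 0 = 13$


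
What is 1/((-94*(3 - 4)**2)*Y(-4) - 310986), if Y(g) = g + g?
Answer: -1/310234 ≈ -3.2234e-6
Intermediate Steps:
Y(g) = 2*g
1/((-94*(3 - 4)**2)*Y(-4) - 310986) = 1/((-94*(3 - 4)**2)*(2*(-4)) - 310986) = 1/(-94*(-1)**2*(-8) - 310986) = 1/(-94*1*(-8) - 310986) = 1/(-94*(-8) - 310986) = 1/(752 - 310986) = 1/(-310234) = -1/310234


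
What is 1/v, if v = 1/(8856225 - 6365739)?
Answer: 2490486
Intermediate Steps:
v = 1/2490486 ≈ 4.0153e-7
1/v = 1/(1/2490486) = 2490486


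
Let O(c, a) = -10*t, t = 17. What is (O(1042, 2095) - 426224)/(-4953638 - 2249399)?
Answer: 426394/7203037 ≈ 0.059196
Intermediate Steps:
O(c, a) = -170 (O(c, a) = -10*17 = -170)
(O(1042, 2095) - 426224)/(-4953638 - 2249399) = (-170 - 426224)/(-4953638 - 2249399) = -426394/(-7203037) = -426394*(-1/7203037) = 426394/7203037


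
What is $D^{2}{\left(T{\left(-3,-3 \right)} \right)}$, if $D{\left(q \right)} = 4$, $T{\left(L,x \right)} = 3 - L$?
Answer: $16$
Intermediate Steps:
$D^{2}{\left(T{\left(-3,-3 \right)} \right)} = 4^{2} = 16$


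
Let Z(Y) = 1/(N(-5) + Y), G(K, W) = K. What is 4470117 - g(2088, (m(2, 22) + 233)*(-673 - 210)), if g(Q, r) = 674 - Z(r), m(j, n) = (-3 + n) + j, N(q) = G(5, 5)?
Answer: 1002393267710/224277 ≈ 4.4694e+6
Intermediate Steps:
N(q) = 5
m(j, n) = -3 + j + n
Z(Y) = 1/(5 + Y)
g(Q, r) = 674 - 1/(5 + r)
4470117 - g(2088, (m(2, 22) + 233)*(-673 - 210)) = 4470117 - (3369 + 674*(((-3 + 2 + 22) + 233)*(-673 - 210)))/(5 + ((-3 + 2 + 22) + 233)*(-673 - 210)) = 4470117 - (3369 + 674*((21 + 233)*(-883)))/(5 + (21 + 233)*(-883)) = 4470117 - (3369 + 674*(254*(-883)))/(5 + 254*(-883)) = 4470117 - (3369 + 674*(-224282))/(5 - 224282) = 4470117 - (3369 - 151166068)/(-224277) = 4470117 - (-1)*(-151162699)/224277 = 4470117 - 1*151162699/224277 = 4470117 - 151162699/224277 = 1002393267710/224277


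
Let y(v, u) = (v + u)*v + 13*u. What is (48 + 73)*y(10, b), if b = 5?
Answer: 26015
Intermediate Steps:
y(v, u) = 13*u + v*(u + v) (y(v, u) = (u + v)*v + 13*u = v*(u + v) + 13*u = 13*u + v*(u + v))
(48 + 73)*y(10, b) = (48 + 73)*(10² + 13*5 + 5*10) = 121*(100 + 65 + 50) = 121*215 = 26015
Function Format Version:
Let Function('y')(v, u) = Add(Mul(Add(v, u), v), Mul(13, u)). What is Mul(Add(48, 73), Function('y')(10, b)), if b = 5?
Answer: 26015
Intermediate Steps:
Function('y')(v, u) = Add(Mul(13, u), Mul(v, Add(u, v))) (Function('y')(v, u) = Add(Mul(Add(u, v), v), Mul(13, u)) = Add(Mul(v, Add(u, v)), Mul(13, u)) = Add(Mul(13, u), Mul(v, Add(u, v))))
Mul(Add(48, 73), Function('y')(10, b)) = Mul(Add(48, 73), Add(Pow(10, 2), Mul(13, 5), Mul(5, 10))) = Mul(121, Add(100, 65, 50)) = Mul(121, 215) = 26015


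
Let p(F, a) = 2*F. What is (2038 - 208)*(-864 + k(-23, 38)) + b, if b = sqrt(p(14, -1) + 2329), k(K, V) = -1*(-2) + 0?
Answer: -1577460 + sqrt(2357) ≈ -1.5774e+6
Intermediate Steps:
k(K, V) = 2 (k(K, V) = 2 + 0 = 2)
b = sqrt(2357) (b = sqrt(2*14 + 2329) = sqrt(28 + 2329) = sqrt(2357) ≈ 48.549)
(2038 - 208)*(-864 + k(-23, 38)) + b = (2038 - 208)*(-864 + 2) + sqrt(2357) = 1830*(-862) + sqrt(2357) = -1577460 + sqrt(2357)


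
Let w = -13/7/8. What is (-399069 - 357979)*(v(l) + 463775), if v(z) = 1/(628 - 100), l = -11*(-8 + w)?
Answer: -23172595883831/66 ≈ -3.5110e+11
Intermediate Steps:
w = -13/56 (w = -13*⅐*(⅛) = -13/7*⅛ = -13/56 ≈ -0.23214)
l = 5071/56 (l = -11*(-8 - 13/56) = -11*(-461/56) = 5071/56 ≈ 90.554)
v(z) = 1/528
(-399069 - 357979)*(v(l) + 463775) = (-399069 - 357979)*(1/528 + 463775) = -757048*244873201/528 = -23172595883831/66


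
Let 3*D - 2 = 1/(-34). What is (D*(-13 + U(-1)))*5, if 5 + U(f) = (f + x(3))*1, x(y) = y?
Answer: -2680/51 ≈ -52.549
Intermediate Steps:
D = 67/102 (D = 2/3 + (1/3)/(-34) = 2/3 + (1/3)*(-1/34) = 2/3 - 1/102 = 67/102 ≈ 0.65686)
U(f) = -2 + f (U(f) = -5 + (f + 3)*1 = -5 + (3 + f)*1 = -5 + (3 + f) = -2 + f)
(D*(-13 + U(-1)))*5 = (67*(-13 + (-2 - 1))/102)*5 = (67*(-13 - 3)/102)*5 = ((67/102)*(-16))*5 = -536/51*5 = -2680/51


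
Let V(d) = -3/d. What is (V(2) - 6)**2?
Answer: 225/4 ≈ 56.250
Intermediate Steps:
(V(2) - 6)**2 = (-3/2 - 6)**2 = (-15/2)**2 = 225/4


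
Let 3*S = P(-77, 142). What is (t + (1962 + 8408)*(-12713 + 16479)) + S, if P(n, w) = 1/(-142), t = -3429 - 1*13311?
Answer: 16629625679/426 ≈ 3.9037e+7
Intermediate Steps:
t = -16740 (t = -3429 - 13311 = -16740)
P(n, w) = -1/142
S = -1/426 (S = (⅓)*(-1/142) = -1/426 ≈ -0.0023474)
(t + (1962 + 8408)*(-12713 + 16479)) + S = (-16740 + (1962 + 8408)*(-12713 + 16479)) - 1/426 = (-16740 + 10370*3766) - 1/426 = (-16740 + 39053420) - 1/426 = 39036680 - 1/426 = 16629625679/426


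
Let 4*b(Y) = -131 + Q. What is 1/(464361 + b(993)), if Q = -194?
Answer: 4/1857119 ≈ 2.1539e-6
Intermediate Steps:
b(Y) = -325/4 (b(Y) = (-131 - 194)/4 = (¼)*(-325) = -325/4)
1/(464361 + b(993)) = 1/(464361 - 325/4) = 1/(1857119/4) = 4/1857119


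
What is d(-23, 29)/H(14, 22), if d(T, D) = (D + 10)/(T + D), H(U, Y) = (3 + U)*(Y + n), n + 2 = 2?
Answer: 13/748 ≈ 0.017380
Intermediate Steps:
n = 0 (n = -2 + 2 = 0)
H(U, Y) = Y*(3 + U) (H(U, Y) = (3 + U)*(Y + 0) = (3 + U)*Y = Y*(3 + U))
d(T, D) = (10 + D)/(D + T)
d(-23, 29)/H(14, 22) = ((10 + 29)/(29 - 23))/((22*(3 + 14))) = (39/6)/((22*17)) = ((⅙)*39)/374 = (13/2)*(1/374) = 13/748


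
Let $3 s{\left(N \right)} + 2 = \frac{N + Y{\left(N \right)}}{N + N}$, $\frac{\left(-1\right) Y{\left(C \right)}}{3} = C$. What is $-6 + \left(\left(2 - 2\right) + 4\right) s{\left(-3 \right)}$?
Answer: $-10$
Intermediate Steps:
$Y{\left(C \right)} = - 3 C$
$s{\left(N \right)} = -1$ ($s{\left(N \right)} = - \frac{2}{3} + \frac{\left(N - 3 N\right) \frac{1}{N + N}}{3} = - \frac{2}{3} + \frac{- 2 N \frac{1}{2 N}}{3} = - \frac{2}{3} + \frac{1}{3} \left(-1\right) = - \frac{2}{3} - \frac{1}{3} = -1$)
$-6 + \left(\left(2 - 2\right) + 4\right) s{\left(-3 \right)} = -6 + \left(\left(2 - 2\right) + 4\right) \left(-1\right) = -6 + \left(0 + 4\right) \left(-1\right) = -6 + 4 \left(-1\right) = -6 - 4 = -10$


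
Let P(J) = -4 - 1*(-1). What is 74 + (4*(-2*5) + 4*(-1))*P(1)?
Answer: 206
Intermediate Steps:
P(J) = -3 (P(J) = -4 + 1 = -3)
74 + (4*(-2*5) + 4*(-1))*P(1) = 74 + (4*(-2*5) + 4*(-1))*(-3) = 74 + (4*(-10) - 4)*(-3) = 74 + (-40 - 4)*(-3) = 74 - 44*(-3) = 74 + 132 = 206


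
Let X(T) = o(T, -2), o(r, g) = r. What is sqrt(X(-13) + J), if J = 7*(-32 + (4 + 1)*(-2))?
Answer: I*sqrt(307) ≈ 17.521*I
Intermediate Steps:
X(T) = T
J = -294 (J = 7*(-32 + 5*(-2)) = 7*(-32 - 10) = 7*(-42) = -294)
sqrt(X(-13) + J) = sqrt(-13 - 294) = sqrt(-307) = I*sqrt(307)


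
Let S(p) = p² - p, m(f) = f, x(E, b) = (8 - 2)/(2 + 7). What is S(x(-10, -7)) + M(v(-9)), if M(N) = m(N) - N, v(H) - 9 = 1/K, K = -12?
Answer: -2/9 ≈ -0.22222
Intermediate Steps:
x(E, b) = ⅔ (x(E, b) = 6/9 = 6*(⅑) = ⅔)
v(H) = 107/12 (v(H) = 9 + 1/(-12) = 9 - 1/12 = 107/12)
M(N) = 0 (M(N) = N - N = 0)
S(x(-10, -7)) + M(v(-9)) = 2*(-1 + ⅔)/3 + 0 = (⅔)*(-⅓) + 0 = -2/9 + 0 = -2/9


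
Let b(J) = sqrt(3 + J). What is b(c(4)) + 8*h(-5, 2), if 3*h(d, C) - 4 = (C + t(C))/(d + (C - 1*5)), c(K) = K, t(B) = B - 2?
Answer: 10 + sqrt(7) ≈ 12.646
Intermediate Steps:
t(B) = -2 + B
h(d, C) = 4/3 + (-2 + 2*C)/(3*(-5 + C + d)) (h(d, C) = 4/3 + ((C + (-2 + C))/(d + (C - 1*5)))/3 = 4/3 + ((-2 + 2*C)/(d + (C - 5)))/3 = 4/3 + ((-2 + 2*C)/(d + (-5 + C)))/3 = 4/3 + ((-2 + 2*C)/(-5 + C + d))/3 = 4/3 + (-2 + 2*C)/(3*(-5 + C + d)))
b(c(4)) + 8*h(-5, 2) = sqrt(3 + 4) + 8*(2*(-11 + 2*(-5) + 3*2)/(3*(-5 + 2 - 5))) = sqrt(7) + 8*((2/3)*(-11 - 10 + 6)/(-8)) = sqrt(7) + 8*((2/3)*(-1/8)*(-15)) = sqrt(7) + 8*(5/4) = sqrt(7) + 10 = 10 + sqrt(7)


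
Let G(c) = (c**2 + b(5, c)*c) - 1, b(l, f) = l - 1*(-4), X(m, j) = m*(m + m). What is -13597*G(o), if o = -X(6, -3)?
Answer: -61662395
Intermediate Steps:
X(m, j) = 2*m**2 (X(m, j) = m*(2*m) = 2*m**2)
b(l, f) = 4 + l (b(l, f) = l + 4 = 4 + l)
o = -72 (o = -2*6**2 = -2*36 = -1*72 = -72)
G(c) = -1 + c**2 + 9*c (G(c) = (c**2 + (4 + 5)*c) - 1 = (c**2 + 9*c) - 1 = -1 + c**2 + 9*c)
-13597*G(o) = -13597*(-1 + (-72)**2 + 9*(-72)) = -13597*(-1 + 5184 - 648) = -13597*4535 = -61662395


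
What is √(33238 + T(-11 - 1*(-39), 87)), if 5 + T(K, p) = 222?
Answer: √33455 ≈ 182.91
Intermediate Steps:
T(K, p) = 217 (T(K, p) = -5 + 222 = 217)
√(33238 + T(-11 - 1*(-39), 87)) = √(33238 + 217) = √33455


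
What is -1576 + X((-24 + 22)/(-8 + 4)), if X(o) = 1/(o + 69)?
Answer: -219062/139 ≈ -1576.0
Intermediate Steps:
X(o) = 1/(69 + o)
-1576 + X((-24 + 22)/(-8 + 4)) = -1576 + 1/(69 + (-24 + 22)/(-8 + 4)) = -1576 + 1/(69 - 2/(-4)) = -1576 + 1/(69 - 2*(-¼)) = -1576 + 1/(69 + ½) = -1576 + 1/(139/2) = -1576 + 2/139 = -219062/139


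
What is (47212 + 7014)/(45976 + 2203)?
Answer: 54226/48179 ≈ 1.1255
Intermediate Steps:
(47212 + 7014)/(45976 + 2203) = 54226/48179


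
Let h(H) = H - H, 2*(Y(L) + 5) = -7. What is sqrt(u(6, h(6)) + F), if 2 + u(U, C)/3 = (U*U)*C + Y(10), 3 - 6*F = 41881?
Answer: I*sqrt(252402)/6 ≈ 83.733*I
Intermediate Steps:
Y(L) = -17/2 (Y(L) = -5 + (1/2)*(-7) = -5 - 7/2 = -17/2)
h(H) = 0
F = -20939/3 (F = 1/2 - 1/6*41881 = 1/2 - 41881/6 = -20939/3 ≈ -6979.7)
u(U, C) = -63/2 + 3*C*U**2 (u(U, C) = -6 + 3*((U*U)*C - 17/2) = -6 + 3*(U**2*C - 17/2) = -6 + 3*(C*U**2 - 17/2) = -6 + 3*(-17/2 + C*U**2) = -6 + (-51/2 + 3*C*U**2) = -63/2 + 3*C*U**2)
sqrt(u(6, h(6)) + F) = sqrt((-63/2 + 3*0*6**2) - 20939/3) = sqrt((-63/2 + 3*0*36) - 20939/3) = sqrt((-63/2 + 0) - 20939/3) = sqrt(-63/2 - 20939/3) = sqrt(-42067/6) = I*sqrt(252402)/6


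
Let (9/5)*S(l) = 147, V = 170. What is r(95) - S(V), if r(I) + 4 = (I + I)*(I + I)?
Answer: 108043/3 ≈ 36014.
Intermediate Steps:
r(I) = -4 + 4*I**2 (r(I) = -4 + (I + I)*(I + I) = -4 + (2*I)*(2*I) = -4 + 4*I**2)
S(l) = 245/3 (S(l) = (5/9)*147 = 245/3)
r(95) - S(V) = (-4 + 4*95**2) - 1*245/3 = (-4 + 4*9025) - 245/3 = (-4 + 36100) - 245/3 = 36096 - 245/3 = 108043/3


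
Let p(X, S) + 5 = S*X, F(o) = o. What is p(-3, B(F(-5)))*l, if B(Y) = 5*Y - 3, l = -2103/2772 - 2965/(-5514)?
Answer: -14821111/849156 ≈ -17.454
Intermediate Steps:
l = -187609/849156 (l = -2103*1/2772 - 2965*(-1/5514) = -701/924 + 2965/5514 = -187609/849156 ≈ -0.22094)
B(Y) = -3 + 5*Y
p(X, S) = -5 + S*X
p(-3, B(F(-5)))*l = (-5 + (-3 + 5*(-5))*(-3))*(-187609/849156) = (-5 + (-3 - 25)*(-3))*(-187609/849156) = (-5 - 28*(-3))*(-187609/849156) = (-5 + 84)*(-187609/849156) = 79*(-187609/849156) = -14821111/849156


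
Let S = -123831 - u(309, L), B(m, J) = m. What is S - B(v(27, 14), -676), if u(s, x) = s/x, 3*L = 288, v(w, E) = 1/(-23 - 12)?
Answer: -138694293/1120 ≈ -1.2383e+5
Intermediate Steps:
v(w, E) = -1/35 (v(w, E) = 1/(-35) = -1/35)
L = 96 (L = (1/3)*288 = 96)
S = -3962695/32 (S = -123831 - 309/96 = -123831 - 1*103/32 = -123831 - 103/32 = -3962695/32 ≈ -1.2383e+5)
S - B(v(27, 14), -676) = -3962695/32 - 1*(-1/35) = -3962695/32 + 1/35 = -138694293/1120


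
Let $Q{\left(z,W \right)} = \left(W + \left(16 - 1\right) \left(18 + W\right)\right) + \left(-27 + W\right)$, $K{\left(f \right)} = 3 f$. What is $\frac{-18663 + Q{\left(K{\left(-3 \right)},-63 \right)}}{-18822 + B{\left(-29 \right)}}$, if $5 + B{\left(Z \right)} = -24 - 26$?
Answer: $\frac{19491}{18877} \approx 1.0325$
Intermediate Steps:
$B{\left(Z \right)} = -55$ ($B{\left(Z \right)} = -5 - 50 = -55$)
$Q{\left(z,W \right)} = 243 + 17 W$ ($Q{\left(z,W \right)} = \left(W + 15 \left(18 + W\right)\right) + \left(-27 + W\right) = \left(W + \left(270 + 15 W\right)\right) + \left(-27 + W\right) = \left(270 + 16 W\right) + \left(-27 + W\right) = 243 + 17 W$)
$\frac{-18663 + Q{\left(K{\left(-3 \right)},-63 \right)}}{-18822 + B{\left(-29 \right)}} = \frac{-18663 + \left(243 + 17 \left(-63\right)\right)}{-18822 - 55} = \frac{-18663 + \left(243 - 1071\right)}{-18877} = \left(-18663 - 828\right) \left(- \frac{1}{18877}\right) = \left(-19491\right) \left(- \frac{1}{18877}\right) = \frac{19491}{18877}$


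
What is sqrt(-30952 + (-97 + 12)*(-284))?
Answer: 2*I*sqrt(1703) ≈ 82.535*I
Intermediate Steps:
sqrt(-30952 + (-97 + 12)*(-284)) = sqrt(-30952 - 85*(-284)) = sqrt(-30952 + 24140) = sqrt(-6812) = 2*I*sqrt(1703)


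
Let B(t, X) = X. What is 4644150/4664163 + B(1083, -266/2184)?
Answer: 30279443/34648068 ≈ 0.87391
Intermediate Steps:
4644150/4664163 + B(1083, -266/2184) = 4644150/4664163 - 266/2184 = 4644150*(1/4664163) - 266*1/2184 = 221150/222103 - 19/156 = 30279443/34648068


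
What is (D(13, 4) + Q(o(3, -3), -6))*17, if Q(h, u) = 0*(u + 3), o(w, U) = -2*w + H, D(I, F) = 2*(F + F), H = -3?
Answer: 272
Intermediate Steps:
D(I, F) = 4*F (D(I, F) = 2*(2*F) = 4*F)
o(w, U) = -3 - 2*w (o(w, U) = -2*w - 3 = -3 - 2*w)
Q(h, u) = 0 (Q(h, u) = 0*(3 + u) = 0)
(D(13, 4) + Q(o(3, -3), -6))*17 = (4*4 + 0)*17 = (16 + 0)*17 = 16*17 = 272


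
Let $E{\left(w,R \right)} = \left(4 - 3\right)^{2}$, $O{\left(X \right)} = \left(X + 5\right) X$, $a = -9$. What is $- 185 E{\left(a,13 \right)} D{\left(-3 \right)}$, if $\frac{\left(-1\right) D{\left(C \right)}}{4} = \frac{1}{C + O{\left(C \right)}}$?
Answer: $- \frac{740}{9} \approx -82.222$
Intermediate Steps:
$O{\left(X \right)} = X \left(5 + X\right)$ ($O{\left(X \right)} = \left(5 + X\right) X = X \left(5 + X\right)$)
$D{\left(C \right)} = - \frac{4}{C + C \left(5 + C\right)}$
$E{\left(w,R \right)} = 1$ ($E{\left(w,R \right)} = 1^{2} = 1$)
$- 185 E{\left(a,13 \right)} D{\left(-3 \right)} = \left(-185\right) 1 \left(- \frac{4}{\left(-3\right) \left(6 - 3\right)}\right) = - 185 \left(\left(-4\right) \left(- \frac{1}{3}\right) \frac{1}{3}\right) = \left(-185\right) \frac{4}{9} = - \frac{740}{9}$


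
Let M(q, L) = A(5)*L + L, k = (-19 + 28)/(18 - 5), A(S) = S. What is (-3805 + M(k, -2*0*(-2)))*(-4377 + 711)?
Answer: 13949130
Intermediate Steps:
k = 9/13 ≈ 0.69231
M(q, L) = 6*L (M(q, L) = 5*L + L = 6*L)
(-3805 + M(k, -2*0*(-2)))*(-4377 + 711) = (-3805 + 6*(-2*0*(-2)))*(-4377 + 711) = (-3805 + 6*(0*(-2)))*(-3666) = (-3805 + 6*0)*(-3666) = (-3805 + 0)*(-3666) = -3805*(-3666) = 13949130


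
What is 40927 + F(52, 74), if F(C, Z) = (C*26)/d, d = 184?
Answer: 941490/23 ≈ 40934.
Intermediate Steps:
F(C, Z) = 13*C/92 (F(C, Z) = (C*26)/184 = (26*C)*(1/184) = 13*C/92)
40927 + F(52, 74) = 40927 + (13/92)*52 = 40927 + 169/23 = 941490/23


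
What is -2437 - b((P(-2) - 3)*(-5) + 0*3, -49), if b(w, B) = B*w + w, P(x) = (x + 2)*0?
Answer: -1717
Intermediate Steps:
P(x) = 0 (P(x) = (2 + x)*0 = 0)
b(w, B) = w + B*w
-2437 - b((P(-2) - 3)*(-5) + 0*3, -49) = -2437 - ((0 - 3)*(-5) + 0*3)*(1 - 49) = -2437 - (-3*(-5) + 0)*(-48) = -2437 - (15 + 0)*(-48) = -2437 - 15*(-48) = -2437 - 1*(-720) = -2437 + 720 = -1717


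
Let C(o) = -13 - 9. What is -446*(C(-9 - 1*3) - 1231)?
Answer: 558838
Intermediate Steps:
C(o) = -22
-446*(C(-9 - 1*3) - 1231) = -446*(-22 - 1231) = -446*(-1253) = 558838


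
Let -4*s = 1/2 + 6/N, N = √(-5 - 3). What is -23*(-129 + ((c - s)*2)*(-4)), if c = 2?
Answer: 3358 - 69*I*√2 ≈ 3358.0 - 97.581*I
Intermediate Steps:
N = 2*I*√2 (N = √(-8) = 2*I*√2 ≈ 2.8284*I)
s = -⅛ + 3*I*√2/8 (s = -(1/2 + 6/((2*I*√2)))/4 = -(1*(½) + 6*(-I*√2/4))/4 = -(½ - 3*I*√2/2)/4 = -⅛ + 3*I*√2/8 ≈ -0.125 + 0.53033*I)
-23*(-129 + ((c - s)*2)*(-4)) = -23*(-129 + ((2 - (-⅛ + 3*I*√2/8))*2)*(-4)) = -23*(-129 + ((2 + (⅛ - 3*I*√2/8))*2)*(-4)) = -23*(-129 + ((17/8 - 3*I*√2/8)*2)*(-4)) = -23*(-129 + (17/4 - 3*I*√2/4)*(-4)) = -23*(-129 + (-17 + 3*I*√2)) = -23*(-146 + 3*I*√2) = 3358 - 69*I*√2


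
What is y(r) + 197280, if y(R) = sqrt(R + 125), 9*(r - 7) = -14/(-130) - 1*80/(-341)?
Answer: 197280 + 7*sqrt(1323848955)/22165 ≈ 1.9729e+5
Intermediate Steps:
r = 155998/22165 (r = 7 + (-14/(-130) - 1*80/(-341))/9 = 7 + (-14*(-1/130) - 80*(-1/341))/9 = 7 + (7/65 + 80/341)/9 = 7 + (1/9)*(7587/22165) = 7 + 843/22165 = 155998/22165 ≈ 7.0380)
y(R) = sqrt(125 + R)
y(r) + 197280 = sqrt(125 + 155998/22165) + 197280 = sqrt(2926623/22165) + 197280 = 7*sqrt(1323848955)/22165 + 197280 = 197280 + 7*sqrt(1323848955)/22165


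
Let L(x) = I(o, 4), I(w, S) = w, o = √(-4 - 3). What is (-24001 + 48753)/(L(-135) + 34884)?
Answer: 863448768/1216893463 - 24752*I*√7/1216893463 ≈ 0.70955 - 5.3815e-5*I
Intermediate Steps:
o = I*√7 (o = √(-7) = I*√7 ≈ 2.6458*I)
L(x) = I*√7
(-24001 + 48753)/(L(-135) + 34884) = (-24001 + 48753)/(I*√7 + 34884) = 24752/(34884 + I*√7)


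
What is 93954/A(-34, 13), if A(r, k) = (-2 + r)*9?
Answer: -15659/54 ≈ -289.98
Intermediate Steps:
A(r, k) = -18 + 9*r
93954/A(-34, 13) = 93954/(-18 + 9*(-34)) = 93954/(-18 - 306) = 93954/(-324) = 93954*(-1/324) = -15659/54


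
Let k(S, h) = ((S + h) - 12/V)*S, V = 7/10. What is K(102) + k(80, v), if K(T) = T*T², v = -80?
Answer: 7418856/7 ≈ 1.0598e+6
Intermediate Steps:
K(T) = T³
V = 7/10 (V = 7*(⅒) = 7/10 ≈ 0.70000)
k(S, h) = S*(-120/7 + S + h) (k(S, h) = ((S + h) - 12/7/10)*S = ((S + h) - 12*10/7)*S = ((S + h) - 120/7)*S = (-120/7 + S + h)*S = S*(-120/7 + S + h))
K(102) + k(80, v) = 102³ + (⅐)*80*(-120 + 7*80 + 7*(-80)) = 1061208 + (⅐)*80*(-120 + 560 - 560) = 1061208 + (⅐)*80*(-120) = 1061208 - 9600/7 = 7418856/7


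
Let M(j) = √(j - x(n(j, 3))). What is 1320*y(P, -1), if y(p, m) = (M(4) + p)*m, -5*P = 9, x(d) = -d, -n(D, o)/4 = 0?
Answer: -264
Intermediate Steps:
n(D, o) = 0 (n(D, o) = -4*0 = 0)
P = -9/5 (P = -⅕*9 = -9/5 ≈ -1.8000)
M(j) = √j (M(j) = √(j - (-1)*0) = √(j - 1*0) = √(j + 0) = √j)
y(p, m) = m*(2 + p) (y(p, m) = (√4 + p)*m = (2 + p)*m = m*(2 + p))
1320*y(P, -1) = 1320*(-(2 - 9/5)) = 1320*(-1*⅕) = 1320*(-⅕) = -264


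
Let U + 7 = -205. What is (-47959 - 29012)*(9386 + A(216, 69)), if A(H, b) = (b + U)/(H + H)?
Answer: -104029103113/144 ≈ -7.2242e+8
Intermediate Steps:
U = -212 (U = -7 - 205 = -212)
A(H, b) = (-212 + b)/(2*H) (A(H, b) = (b - 212)/(H + H) = (-212 + b)/((2*H)) = (-212 + b)*(1/(2*H)) = (-212 + b)/(2*H))
(-47959 - 29012)*(9386 + A(216, 69)) = (-47959 - 29012)*(9386 + (1/2)*(-212 + 69)/216) = -76971*(9386 + (1/2)*(1/216)*(-143)) = -76971*(9386 - 143/432) = -76971*4054609/432 = -104029103113/144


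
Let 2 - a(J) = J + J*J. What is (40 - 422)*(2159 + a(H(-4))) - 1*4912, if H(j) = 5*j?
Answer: -685254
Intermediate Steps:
a(J) = 2 - J - J² (a(J) = 2 - (J + J*J) = 2 - (J + J²) = 2 + (-J - J²) = 2 - J - J²)
(40 - 422)*(2159 + a(H(-4))) - 1*4912 = (40 - 422)*(2159 + (2 - 5*(-4) - (5*(-4))²)) - 1*4912 = -382*(2159 + (2 - 1*(-20) - 1*(-20)²)) - 4912 = -382*(2159 + (2 + 20 - 1*400)) - 4912 = -382*(2159 + (2 + 20 - 400)) - 4912 = -382*(2159 - 378) - 4912 = -382*1781 - 4912 = -680342 - 4912 = -685254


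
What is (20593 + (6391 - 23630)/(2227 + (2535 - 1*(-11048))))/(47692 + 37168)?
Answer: 325558091/1341636600 ≈ 0.24266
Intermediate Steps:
(20593 + (6391 - 23630)/(2227 + (2535 - 1*(-11048))))/(47692 + 37168) = (20593 - 17239/(2227 + (2535 + 11048)))/84860 = (20593 - 17239/(2227 + 13583))*(1/84860) = (20593 - 17239/15810)*(1/84860) = (325558091/15810)*(1/84860) = 325558091/1341636600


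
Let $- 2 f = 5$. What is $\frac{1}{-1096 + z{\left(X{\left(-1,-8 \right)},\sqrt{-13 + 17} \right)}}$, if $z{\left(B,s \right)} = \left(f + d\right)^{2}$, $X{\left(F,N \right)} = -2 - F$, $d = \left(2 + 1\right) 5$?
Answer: $- \frac{4}{3759} \approx -0.0010641$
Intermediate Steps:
$f = - \frac{5}{2}$ ($f = \left(- \frac{1}{2}\right) 5 = - \frac{5}{2} \approx -2.5$)
$d = 15$ ($d = 3 \cdot 5 = 15$)
$z{\left(B,s \right)} = \frac{625}{4}$ ($z{\left(B,s \right)} = \left(- \frac{5}{2} + 15\right)^{2} = \left(\frac{25}{2}\right)^{2} = \frac{625}{4}$)
$\frac{1}{-1096 + z{\left(X{\left(-1,-8 \right)},\sqrt{-13 + 17} \right)}} = \frac{1}{-1096 + \frac{625}{4}} = \frac{1}{- \frac{3759}{4}} = - \frac{4}{3759}$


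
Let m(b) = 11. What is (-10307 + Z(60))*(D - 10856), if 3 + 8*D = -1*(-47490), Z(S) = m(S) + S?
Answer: 100724799/2 ≈ 5.0362e+7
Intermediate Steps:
Z(S) = 11 + S
D = 47487/8 (D = -3/8 + (-1*(-47490))/8 = -3/8 + (⅛)*47490 = -3/8 + 23745/4 = 47487/8 ≈ 5935.9)
(-10307 + Z(60))*(D - 10856) = (-10307 + (11 + 60))*(47487/8 - 10856) = (-10307 + 71)*(-39361/8) = -10236*(-39361/8) = 100724799/2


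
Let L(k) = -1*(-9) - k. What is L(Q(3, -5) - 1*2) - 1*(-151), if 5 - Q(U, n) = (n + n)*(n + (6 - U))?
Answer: 177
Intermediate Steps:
Q(U, n) = 5 - 2*n*(6 + n - U) (Q(U, n) = 5 - (n + n)*(n + (6 - U)) = 5 - 2*n*(6 + n - U))
L(k) = 9 - k
L(Q(3, -5) - 1*2) - 1*(-151) = (9 - ((5 - 12*(-5) - 2*(-5)² + 2*3*(-5)) - 1*2)) - 1*(-151) = (9 - ((5 + 60 - 2*25 - 30) - 2)) + 151 = (9 - ((5 + 60 - 50 - 30) - 2)) + 151 = (9 - (-15 - 2)) + 151 = (9 - 1*(-17)) + 151 = (9 + 17) + 151 = 26 + 151 = 177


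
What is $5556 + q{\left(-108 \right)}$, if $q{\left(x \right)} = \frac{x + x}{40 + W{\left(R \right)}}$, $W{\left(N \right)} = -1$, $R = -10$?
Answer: $\frac{72156}{13} \approx 5550.5$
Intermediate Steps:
$q{\left(x \right)} = \frac{2 x}{39}$ ($q{\left(x \right)} = \frac{x + x}{40 - 1} = \frac{2 x}{39}$)
$5556 + q{\left(-108 \right)} = 5556 + \frac{2}{39} \left(-108\right) = 5556 - \frac{72}{13} = \frac{72156}{13}$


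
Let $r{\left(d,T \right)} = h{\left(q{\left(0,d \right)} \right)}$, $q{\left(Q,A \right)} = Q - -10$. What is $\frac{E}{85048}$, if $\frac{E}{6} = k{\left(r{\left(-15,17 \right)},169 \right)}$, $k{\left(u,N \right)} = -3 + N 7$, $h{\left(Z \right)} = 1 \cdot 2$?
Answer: $\frac{885}{10631} \approx 0.083247$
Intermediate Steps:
$q{\left(Q,A \right)} = 10 + Q$ ($q{\left(Q,A \right)} = Q + 10 = 10 + Q$)
$h{\left(Z \right)} = 2$
$r{\left(d,T \right)} = 2$
$k{\left(u,N \right)} = -3 + 7 N$
$E = 7080$ ($E = 6 \left(-3 + 7 \cdot 169\right) = 6 \left(-3 + 1183\right) = 6 \cdot 1180 = 7080$)
$\frac{E}{85048} = \frac{7080}{85048} = 7080 \cdot \frac{1}{85048} = \frac{885}{10631}$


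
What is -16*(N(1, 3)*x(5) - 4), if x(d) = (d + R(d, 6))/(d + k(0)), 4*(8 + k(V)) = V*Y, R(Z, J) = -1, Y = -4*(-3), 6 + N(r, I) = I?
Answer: 0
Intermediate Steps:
N(r, I) = -6 + I
Y = 12
k(V) = -8 + 3*V (k(V) = -8 + (V*12)/4 = -8 + (12*V)/4 = -8 + 3*V)
x(d) = (-1 + d)/(-8 + d) (x(d) = (d - 1)/(d + (-8 + 3*0)) = (-1 + d)/(d + (-8 + 0)) = (-1 + d)/(d - 8) = (-1 + d)/(-8 + d))
-16*(N(1, 3)*x(5) - 4) = -16*((-6 + 3)*((-1 + 5)/(-8 + 5)) - 4) = -16*(-3*4/(-3) - 4) = -16*(-(-1)*4 - 4) = -16*(-3*(-4/3) - 4) = -16*(4 - 4) = -16*0 = 0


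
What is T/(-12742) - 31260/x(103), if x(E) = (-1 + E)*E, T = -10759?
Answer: -47546811/22311242 ≈ -2.1311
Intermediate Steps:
x(E) = E*(-1 + E)
T/(-12742) - 31260/x(103) = -10759/(-12742) - 31260*1/(103*(-1 + 103)) = -10759*(-1/12742) - 31260/(103*102) = 10759/12742 - 31260/10506 = 10759/12742 - 31260*1/10506 = 10759/12742 - 5210/1751 = -47546811/22311242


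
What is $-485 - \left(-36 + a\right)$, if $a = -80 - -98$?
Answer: $-467$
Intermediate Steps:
$a = 18$ ($a = -80 + 98 = 18$)
$-485 - \left(-36 + a\right) = -485 + \left(36 - 18\right) = -485 + 18 = -467$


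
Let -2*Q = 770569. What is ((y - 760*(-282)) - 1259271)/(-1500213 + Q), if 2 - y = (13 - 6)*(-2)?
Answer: 417974/754199 ≈ 0.55420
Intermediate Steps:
Q = -770569/2 (Q = -1/2*770569 = -770569/2 ≈ -3.8528e+5)
y = 16 (y = 2 - (13 - 6)*(-2) = 2 - 7*(-2) = 2 - 1*(-14) = 2 + 14 = 16)
((y - 760*(-282)) - 1259271)/(-1500213 + Q) = ((16 - 760*(-282)) - 1259271)/(-1500213 - 770569/2) = ((16 + 214320) - 1259271)/(-3770995/2) = (214336 - 1259271)*(-2/3770995) = -1044935*(-2/3770995) = 417974/754199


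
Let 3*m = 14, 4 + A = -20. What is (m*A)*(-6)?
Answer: 672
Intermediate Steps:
A = -24 (A = -4 - 20 = -24)
m = 14/3 (m = (1/3)*14 = 14/3 ≈ 4.6667)
(m*A)*(-6) = ((14/3)*(-24))*(-6) = -112*(-6) = 672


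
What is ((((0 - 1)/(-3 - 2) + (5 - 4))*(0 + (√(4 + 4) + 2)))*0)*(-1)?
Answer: 0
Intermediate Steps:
((((0 - 1)/(-3 - 2) + (5 - 4))*(0 + (√(4 + 4) + 2)))*0)*(-1) = (((-1/(-5) + 1)*(0 + (√8 + 2)))*0)*(-1) = (((-1*(-⅕) + 1)*(0 + (2*√2 + 2)))*0)*(-1) = (((⅕ + 1)*(0 + (2 + 2*√2)))*0)*(-1) = ((6*(2 + 2*√2)/5)*0)*(-1) = ((12/5 + 12*√2/5)*0)*(-1) = 0*(-1) = 0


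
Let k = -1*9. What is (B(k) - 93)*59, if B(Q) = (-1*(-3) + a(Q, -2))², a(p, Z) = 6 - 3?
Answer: -3363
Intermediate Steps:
k = -9
a(p, Z) = 3
B(Q) = 36 (B(Q) = (-1*(-3) + 3)² = (3 + 3)² = 6² = 36)
(B(k) - 93)*59 = (36 - 93)*59 = -57*59 = -3363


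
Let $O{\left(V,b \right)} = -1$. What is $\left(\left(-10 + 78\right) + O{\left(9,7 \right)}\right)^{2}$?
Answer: $4489$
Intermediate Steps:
$\left(\left(-10 + 78\right) + O{\left(9,7 \right)}\right)^{2} = \left(\left(-10 + 78\right) - 1\right)^{2} = \left(68 - 1\right)^{2} = 67^{2} = 4489$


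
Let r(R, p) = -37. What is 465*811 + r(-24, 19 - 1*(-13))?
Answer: 377078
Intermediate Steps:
465*811 + r(-24, 19 - 1*(-13)) = 465*811 - 37 = 377115 - 37 = 377078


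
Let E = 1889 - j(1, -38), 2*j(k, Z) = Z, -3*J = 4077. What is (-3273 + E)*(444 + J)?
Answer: 1248975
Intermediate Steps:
J = -1359 (J = -⅓*4077 = -1359)
j(k, Z) = Z/2
E = 1908 (E = 1889 - (-38)/2 = 1889 - 1*(-19) = 1889 + 19 = 1908)
(-3273 + E)*(444 + J) = (-3273 + 1908)*(444 - 1359) = -1365*(-915) = 1248975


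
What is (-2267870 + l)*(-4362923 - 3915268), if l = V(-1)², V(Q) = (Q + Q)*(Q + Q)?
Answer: 18773728572114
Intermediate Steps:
V(Q) = 4*Q² (V(Q) = (2*Q)*(2*Q) = 4*Q²)
l = 16 (l = (4*(-1)²)² = (4*1)² = 4² = 16)
(-2267870 + l)*(-4362923 - 3915268) = (-2267870 + 16)*(-4362923 - 3915268) = -2267854*(-8278191) = 18773728572114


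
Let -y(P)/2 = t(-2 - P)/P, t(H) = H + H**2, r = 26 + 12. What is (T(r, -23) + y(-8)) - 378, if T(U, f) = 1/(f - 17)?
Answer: -14701/40 ≈ -367.52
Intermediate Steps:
r = 38
T(U, f) = 1/(-17 + f)
y(P) = -2*(-1 - P)*(-2 - P)/P (y(P) = -2*(-2 - P)*(1 + (-2 - P))/P = -2*(-2 - P)*(-1 - P)/P = -2*(-1 - P)*(-2 - P)/P)
(T(r, -23) + y(-8)) - 378 = (1/(-17 - 23) + (-6 - 4/(-8) - 2*(-8))) - 378 = (1/(-40) + (-6 - 4*(-1/8) + 16)) - 378 = (-1/40 + (-6 + 1/2 + 16)) - 378 = (-1/40 + 21/2) - 378 = 419/40 - 378 = -14701/40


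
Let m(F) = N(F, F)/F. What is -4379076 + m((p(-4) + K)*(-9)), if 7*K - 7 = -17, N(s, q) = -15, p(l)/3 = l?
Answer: -1234899467/282 ≈ -4.3791e+6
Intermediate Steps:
p(l) = 3*l
K = -10/7 (K = 1 + (1/7)*(-17) = 1 - 17/7 = -10/7 ≈ -1.4286)
m(F) = -15/F
-4379076 + m((p(-4) + K)*(-9)) = -4379076 - 15*(-1/(9*(3*(-4) - 10/7))) = -4379076 - 15*(-1/(9*(-12 - 10/7))) = -4379076 - 15/((-94/7*(-9))) = -4379076 - 15/846/7 = -4379076 - 15*7/846 = -4379076 - 35/282 = -1234899467/282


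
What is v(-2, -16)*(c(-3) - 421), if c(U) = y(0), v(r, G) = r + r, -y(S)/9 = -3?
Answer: 1576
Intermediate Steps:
y(S) = 27 (y(S) = -9*(-3) = 27)
v(r, G) = 2*r
c(U) = 27
v(-2, -16)*(c(-3) - 421) = (2*(-2))*(27 - 421) = -4*(-394) = 1576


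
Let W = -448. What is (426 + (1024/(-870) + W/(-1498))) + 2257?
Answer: 124839371/46545 ≈ 2682.1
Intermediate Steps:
(426 + (1024/(-870) + W/(-1498))) + 2257 = (426 + (1024/(-870) - 448/(-1498))) + 2257 = (426 + (1024*(-1/870) - 448*(-1/1498))) + 2257 = (426 + (-512/435 + 32/107)) + 2257 = (426 - 40864/46545) + 2257 = 19787306/46545 + 2257 = 124839371/46545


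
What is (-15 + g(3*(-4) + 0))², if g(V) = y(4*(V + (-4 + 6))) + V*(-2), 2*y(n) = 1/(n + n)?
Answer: 2070721/25600 ≈ 80.888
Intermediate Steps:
y(n) = 1/(4*n) (y(n) = 1/(2*(n + n)) = 1/(2*((2*n))) = (1/(2*n))/2 = 1/(4*n))
g(V) = -2*V + 1/(4*(8 + 4*V)) (g(V) = 1/(4*((4*(V + (-4 + 6))))) + V*(-2) = 1/(4*((4*(V + 2)))) - 2*V = 1/(4*((4*(2 + V)))) - 2*V = 1/(4*(8 + 4*V)) - 2*V = -2*V + 1/(4*(8 + 4*V)))
(-15 + g(3*(-4) + 0))² = (-15 + (1 - 32*(3*(-4) + 0)*(2 + (3*(-4) + 0)))/(16*(2 + (3*(-4) + 0))))² = (-15 + (1 - 32*(-12 + 0)*(2 + (-12 + 0)))/(16*(2 + (-12 + 0))))² = (-15 + (1 - 32*(-12)*(2 - 12))/(16*(2 - 12)))² = (-15 + (1/16)*(1 - 32*(-12)*(-10))/(-10))² = (-15 + (1/16)*(-⅒)*(1 - 3840))² = (-15 + (1/16)*(-⅒)*(-3839))² = (-15 + 3839/160)² = (1439/160)² = 2070721/25600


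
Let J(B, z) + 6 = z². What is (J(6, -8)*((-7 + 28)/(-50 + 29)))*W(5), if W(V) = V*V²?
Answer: -7250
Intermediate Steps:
W(V) = V³
J(B, z) = -6 + z²
(J(6, -8)*((-7 + 28)/(-50 + 29)))*W(5) = ((-6 + (-8)²)*((-7 + 28)/(-50 + 29)))*5³ = ((-6 + 64)*(21/(-21)))*125 = (58*(21*(-1/21)))*125 = (58*(-1))*125 = -58*125 = -7250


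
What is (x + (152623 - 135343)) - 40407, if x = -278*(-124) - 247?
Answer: 11098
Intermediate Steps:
x = 34225 (x = 34472 - 247 = 34225)
(x + (152623 - 135343)) - 40407 = (34225 + (152623 - 135343)) - 40407 = (34225 + 17280) - 40407 = 51505 - 40407 = 11098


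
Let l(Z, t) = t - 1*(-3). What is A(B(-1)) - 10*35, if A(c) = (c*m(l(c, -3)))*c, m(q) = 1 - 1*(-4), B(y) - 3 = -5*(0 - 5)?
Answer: 3570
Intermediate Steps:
l(Z, t) = 3 + t (l(Z, t) = t + 3 = 3 + t)
B(y) = 28 (B(y) = 3 - 5*(0 - 5) = 3 - 5*(-5) = 3 + 25 = 28)
m(q) = 5 (m(q) = 1 + 4 = 5)
A(c) = 5*c² (A(c) = (c*5)*c = (5*c)*c = 5*c²)
A(B(-1)) - 10*35 = 5*28² - 10*35 = 5*784 - 350 = 3920 - 350 = 3570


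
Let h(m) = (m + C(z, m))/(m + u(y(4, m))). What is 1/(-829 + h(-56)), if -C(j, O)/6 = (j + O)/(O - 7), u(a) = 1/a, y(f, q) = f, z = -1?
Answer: -1561/1292349 ≈ -0.0012079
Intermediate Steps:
C(j, O) = -6*(O + j)/(-7 + O) (C(j, O) = -6*(j + O)/(O - 7) = -6*(O + j)/(-7 + O))
h(m) = (m + 6*(1 - m)/(-7 + m))/(¼ + m) (h(m) = (m + 6*(-m - 1*(-1))/(-7 + m))/(m + 1/4) = (m + 6*(-m + 1)/(-7 + m))/(m + ¼) = (m + 6*(1 - m)/(-7 + m))/(¼ + m))
1/(-829 + h(-56)) = 1/(-829 + 4*(6 - 6*(-56) - 56*(-7 - 56))/((1 + 4*(-56))*(-7 - 56))) = 1/(-829 + 4*(6 + 336 - 56*(-63))/((1 - 224)*(-63))) = 1/(-829 + 4*(-1/63)*(6 + 336 + 3528)/(-223)) = 1/(-829 + 4*(-1/223)*(-1/63)*3870) = 1/(-829 + 1720/1561) = 1/(-1292349/1561) = -1561/1292349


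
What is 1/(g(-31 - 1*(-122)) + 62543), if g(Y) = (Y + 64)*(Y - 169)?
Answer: 1/50453 ≈ 1.9820e-5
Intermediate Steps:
g(Y) = (-169 + Y)*(64 + Y) (g(Y) = (64 + Y)*(-169 + Y) = (-169 + Y)*(64 + Y))
1/(g(-31 - 1*(-122)) + 62543) = 1/((-10816 + (-31 - 1*(-122))² - 105*(-31 - 1*(-122))) + 62543) = 1/((-10816 + (-31 + 122)² - 105*(-31 + 122)) + 62543) = 1/((-10816 + 91² - 105*91) + 62543) = 1/((-10816 + 8281 - 9555) + 62543) = 1/(-12090 + 62543) = 1/50453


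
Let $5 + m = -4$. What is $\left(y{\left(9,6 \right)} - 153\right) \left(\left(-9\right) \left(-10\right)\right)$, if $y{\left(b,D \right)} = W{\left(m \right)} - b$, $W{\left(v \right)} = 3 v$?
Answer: $-17010$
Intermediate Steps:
$m = -9$ ($m = -5 - 4 = -9$)
$y{\left(b,D \right)} = -27 - b$ ($y{\left(b,D \right)} = 3 \left(-9\right) - b = -27 - b$)
$\left(y{\left(9,6 \right)} - 153\right) \left(\left(-9\right) \left(-10\right)\right) = \left(\left(-27 - 9\right) - 153\right) \left(\left(-9\right) \left(-10\right)\right) = \left(\left(-27 - 9\right) - 153\right) 90 = \left(-36 - 153\right) 90 = \left(-189\right) 90 = -17010$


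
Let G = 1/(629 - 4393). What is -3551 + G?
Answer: -13365965/3764 ≈ -3551.0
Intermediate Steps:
G = -1/3764 (G = 1/(-3764) = -1/3764 ≈ -0.00026567)
-3551 + G = -3551 - 1/3764 = -13365965/3764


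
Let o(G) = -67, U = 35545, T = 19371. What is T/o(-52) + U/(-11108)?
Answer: -217554583/744236 ≈ -292.32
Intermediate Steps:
T/o(-52) + U/(-11108) = 19371/(-67) + 35545/(-11108) = 19371*(-1/67) + 35545*(-1/11108) = -19371/67 - 35545/11108 = -217554583/744236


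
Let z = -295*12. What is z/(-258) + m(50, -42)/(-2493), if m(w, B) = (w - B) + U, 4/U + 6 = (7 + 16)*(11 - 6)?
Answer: 53297818/3894897 ≈ 13.684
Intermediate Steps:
U = 4/109 (U = 4/(-6 + (7 + 16)*(11 - 6)) = 4/(-6 + 23*5) = 4/(-6 + 115) = 4/109 ≈ 0.036697)
z = -3540
m(w, B) = 4/109 + w - B (m(w, B) = (w - B) + 4/109 = 4/109 + w - B)
z/(-258) + m(50, -42)/(-2493) = -3540/(-258) + (4/109 + 50 - 1*(-42))/(-2493) = -3540*(-1/258) + (4/109 + 50 + 42)*(-1/2493) = 590/43 + (10032/109)*(-1/2493) = 590/43 - 3344/90579 = 53297818/3894897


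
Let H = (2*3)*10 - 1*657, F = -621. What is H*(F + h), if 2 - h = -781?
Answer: -96714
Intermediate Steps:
h = 783 (h = 2 - 1*(-781) = 2 + 781 = 783)
H = -597 (H = 6*10 - 657 = 60 - 657 = -597)
H*(F + h) = -597*(-621 + 783) = -597*162 = -96714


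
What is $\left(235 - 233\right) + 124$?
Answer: $126$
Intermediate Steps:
$\left(235 - 233\right) + 124 = 2 + 124 = 126$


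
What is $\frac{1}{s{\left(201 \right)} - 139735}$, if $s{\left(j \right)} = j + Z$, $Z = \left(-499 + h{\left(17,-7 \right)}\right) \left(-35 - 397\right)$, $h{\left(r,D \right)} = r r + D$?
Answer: $- \frac{1}{45790} \approx -2.1839 \cdot 10^{-5}$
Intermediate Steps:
$h{\left(r,D \right)} = D + r^{2}$ ($h{\left(r,D \right)} = r^{2} + D = D + r^{2}$)
$Z = 93744$ ($Z = \left(-499 - \left(7 - 17^{2}\right)\right) \left(-35 - 397\right) = \left(-499 + \left(-7 + 289\right)\right) \left(-432\right) = \left(-499 + 282\right) \left(-432\right) = \left(-217\right) \left(-432\right) = 93744$)
$s{\left(j \right)} = 93744 + j$ ($s{\left(j \right)} = j + 93744 = 93744 + j$)
$\frac{1}{s{\left(201 \right)} - 139735} = \frac{1}{\left(93744 + 201\right) - 139735} = \frac{1}{93945 - 139735} = \frac{1}{-45790} = - \frac{1}{45790}$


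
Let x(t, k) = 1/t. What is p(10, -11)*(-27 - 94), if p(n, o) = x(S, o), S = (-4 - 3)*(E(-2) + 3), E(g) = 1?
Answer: 121/28 ≈ 4.3214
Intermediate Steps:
S = -28 (S = (-4 - 3)*(1 + 3) = -7*4 = -28)
p(n, o) = -1/28 (p(n, o) = 1/(-28) = -1/28)
p(10, -11)*(-27 - 94) = -(-27 - 94)/28 = -1/28*(-121) = 121/28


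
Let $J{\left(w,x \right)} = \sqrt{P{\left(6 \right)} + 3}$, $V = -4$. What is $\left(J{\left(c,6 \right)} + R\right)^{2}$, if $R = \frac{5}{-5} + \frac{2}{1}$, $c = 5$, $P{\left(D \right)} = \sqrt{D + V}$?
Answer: $\left(1 + \sqrt{3 + \sqrt{2}}\right)^{2} \approx 9.6162$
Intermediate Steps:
$P{\left(D \right)} = \sqrt{-4 + D}$ ($P{\left(D \right)} = \sqrt{D - 4} = \sqrt{-4 + D}$)
$J{\left(w,x \right)} = \sqrt{3 + \sqrt{2}}$ ($J{\left(w,x \right)} = \sqrt{\sqrt{-4 + 6} + 3} = \sqrt{\sqrt{2} + 3} = \sqrt{3 + \sqrt{2}}$)
$R = 1$ ($R = 5 \left(- \frac{1}{5}\right) + 2 \cdot 1 = -1 + 2 = 1$)
$\left(J{\left(c,6 \right)} + R\right)^{2} = \left(\sqrt{3 + \sqrt{2}} + 1\right)^{2} = \left(1 + \sqrt{3 + \sqrt{2}}\right)^{2}$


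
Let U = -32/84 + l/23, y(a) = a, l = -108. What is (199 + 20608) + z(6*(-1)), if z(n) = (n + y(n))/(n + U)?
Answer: 55661623/2675 ≈ 20808.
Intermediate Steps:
U = -2452/483 (U = -32/84 - 108/23 = -32*1/84 - 108*1/23 = -8/21 - 108/23 = -2452/483 ≈ -5.0766)
z(n) = 2*n/(-2452/483 + n) (z(n) = (n + n)/(n - 2452/483) = (2*n)/(-2452/483 + n) = 2*n/(-2452/483 + n))
(199 + 20608) + z(6*(-1)) = (199 + 20608) + 966*(6*(-1))/(-2452 + 483*(6*(-1))) = 20807 + 966*(-6)/(-2452 + 483*(-6)) = 20807 + 966*(-6)/(-2452 - 2898) = 20807 + 966*(-6)/(-5350) = 20807 + 966*(-6)*(-1/5350) = 20807 + 2898/2675 = 55661623/2675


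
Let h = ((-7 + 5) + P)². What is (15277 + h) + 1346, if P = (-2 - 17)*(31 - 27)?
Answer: 22707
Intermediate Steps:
P = -76 (P = -19*4 = -76)
h = 6084 (h = ((-7 + 5) - 76)² = (-2 - 76)² = (-78)² = 6084)
(15277 + h) + 1346 = (15277 + 6084) + 1346 = 21361 + 1346 = 22707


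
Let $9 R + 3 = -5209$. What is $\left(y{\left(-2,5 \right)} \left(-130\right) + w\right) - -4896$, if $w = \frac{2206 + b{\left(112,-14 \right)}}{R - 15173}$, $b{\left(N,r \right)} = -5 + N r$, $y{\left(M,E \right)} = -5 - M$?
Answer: $\frac{749385237}{141769} \approx 5286.0$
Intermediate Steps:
$R = - \frac{5212}{9}$ ($R = - \frac{1}{3} + \frac{1}{9} \left(-5209\right) = - \frac{1}{3} - \frac{5209}{9} = - \frac{5212}{9} \approx -579.11$)
$w = - \frac{5697}{141769}$ ($w = \frac{2206 + \left(-5 + 112 \left(-14\right)\right)}{- \frac{5212}{9} - 15173} = \frac{2206 - 1573}{- \frac{141769}{9}} = \left(2206 - 1573\right) \left(- \frac{9}{141769}\right) = 633 \left(- \frac{9}{141769}\right) = - \frac{5697}{141769} \approx -0.040185$)
$\left(y{\left(-2,5 \right)} \left(-130\right) + w\right) - -4896 = \left(\left(-5 - -2\right) \left(-130\right) - \frac{5697}{141769}\right) - -4896 = \left(\left(-5 + 2\right) \left(-130\right) - \frac{5697}{141769}\right) + 4896 = \left(\left(-3\right) \left(-130\right) - \frac{5697}{141769}\right) + 4896 = \left(390 - \frac{5697}{141769}\right) + 4896 = \frac{55284213}{141769} + 4896 = \frac{749385237}{141769}$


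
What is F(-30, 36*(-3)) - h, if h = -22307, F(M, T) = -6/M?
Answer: 111536/5 ≈ 22307.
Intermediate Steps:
F(-30, 36*(-3)) - h = -6/(-30) - 1*(-22307) = -6*(-1/30) + 22307 = ⅕ + 22307 = 111536/5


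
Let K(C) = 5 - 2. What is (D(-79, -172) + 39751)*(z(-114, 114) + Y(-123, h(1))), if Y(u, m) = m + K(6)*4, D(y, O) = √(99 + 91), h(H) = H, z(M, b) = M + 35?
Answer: -2623566 - 66*√190 ≈ -2.6245e+6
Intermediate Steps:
K(C) = 3
z(M, b) = 35 + M
D(y, O) = √190
Y(u, m) = 12 + m (Y(u, m) = m + 3*4 = m + 12 = 12 + m)
(D(-79, -172) + 39751)*(z(-114, 114) + Y(-123, h(1))) = (√190 + 39751)*((35 - 114) + (12 + 1)) = (39751 + √190)*(-79 + 13) = (39751 + √190)*(-66) = -2623566 - 66*√190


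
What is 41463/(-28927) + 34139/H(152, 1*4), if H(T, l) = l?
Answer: 987373001/115708 ≈ 8533.3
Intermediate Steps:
41463/(-28927) + 34139/H(152, 1*4) = 41463/(-28927) + 34139/((1*4)) = 41463*(-1/28927) + 34139/4 = -41463/28927 + 34139*(¼) = -41463/28927 + 34139/4 = 987373001/115708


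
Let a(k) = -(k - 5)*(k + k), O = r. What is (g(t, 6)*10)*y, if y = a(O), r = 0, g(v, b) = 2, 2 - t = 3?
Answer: 0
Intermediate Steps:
t = -1 (t = 2 - 1*3 = 2 - 3 = -1)
O = 0
a(k) = -2*k*(-5 + k) (a(k) = -(-5 + k)*2*k = -2*k*(-5 + k))
y = 0 (y = 2*0*(5 - 1*0) = 2*0*(5 + 0) = 2*0*5 = 0)
(g(t, 6)*10)*y = (2*10)*0 = 20*0 = 0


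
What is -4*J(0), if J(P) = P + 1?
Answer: -4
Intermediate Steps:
J(P) = 1 + P
-4*J(0) = -4*(1 + 0) = -4*1 = -4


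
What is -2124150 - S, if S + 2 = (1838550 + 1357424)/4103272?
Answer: -4357980104115/2051636 ≈ -2.1241e+6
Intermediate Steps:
S = -2505285/2051636 (S = -2 + (1838550 + 1357424)/4103272 = -2 + 3195974*(1/4103272) = -2 + 1597987/2051636 = -2505285/2051636 ≈ -1.2211)
-2124150 - S = -2124150 - 1*(-2505285/2051636) = -2124150 + 2505285/2051636 = -4357980104115/2051636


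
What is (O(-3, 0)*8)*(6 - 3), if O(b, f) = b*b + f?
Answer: 216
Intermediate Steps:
O(b, f) = f + b² (O(b, f) = b² + f = f + b²)
(O(-3, 0)*8)*(6 - 3) = ((0 + (-3)²)*8)*(6 - 3) = ((0 + 9)*8)*3 = (9*8)*3 = 72*3 = 216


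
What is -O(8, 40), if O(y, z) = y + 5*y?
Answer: -48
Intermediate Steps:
O(y, z) = 6*y
-O(8, 40) = -6*8 = -1*48 = -48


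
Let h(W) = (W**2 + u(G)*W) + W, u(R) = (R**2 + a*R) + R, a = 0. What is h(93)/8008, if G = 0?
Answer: 4371/4004 ≈ 1.0917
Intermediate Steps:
u(R) = R + R**2 (u(R) = (R**2 + 0*R) + R = (R**2 + 0) + R = R**2 + R = R + R**2)
h(W) = W + W**2 (h(W) = (W**2 + (0*(1 + 0))*W) + W = (W**2 + (0*1)*W) + W = (W**2 + 0*W) + W = (W**2 + 0) + W = W**2 + W = W + W**2)
h(93)/8008 = (93*(1 + 93))/8008 = (93*94)*(1/8008) = 8742*(1/8008) = 4371/4004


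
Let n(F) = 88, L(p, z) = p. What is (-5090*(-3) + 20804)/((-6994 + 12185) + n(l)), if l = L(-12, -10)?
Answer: 36074/5279 ≈ 6.8335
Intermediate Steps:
l = -12
(-5090*(-3) + 20804)/((-6994 + 12185) + n(l)) = (-5090*(-3) + 20804)/((-6994 + 12185) + 88) = (15270 + 20804)/(5191 + 88) = 36074/5279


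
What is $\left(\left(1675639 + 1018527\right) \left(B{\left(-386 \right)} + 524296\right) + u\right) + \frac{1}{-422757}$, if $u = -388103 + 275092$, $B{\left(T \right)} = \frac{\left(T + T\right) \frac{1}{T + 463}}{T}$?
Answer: $\frac{45981423784071523372}{32552289} \approx 1.4125 \cdot 10^{12}$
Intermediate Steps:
$B{\left(T \right)} = \frac{2}{463 + T}$ ($B{\left(T \right)} = \frac{2 T \frac{1}{463 + T}}{T} = \frac{2}{463 + T}$)
$u = -113011$
$\left(\left(1675639 + 1018527\right) \left(B{\left(-386 \right)} + 524296\right) + u\right) + \frac{1}{-422757} = \left(\left(1675639 + 1018527\right) \left(\frac{2}{463 - 386} + 524296\right) - 113011\right) + \frac{1}{-422757} = \left(2694166 \left(\frac{2}{77} + 524296\right) - 113011\right) - \frac{1}{422757} = \left(2694166 \cdot \frac{40370794}{77} - 113011\right) - \frac{1}{422757} = \left(\frac{108765620587804}{77} - 113011\right) - \frac{1}{422757} = \frac{108765611885957}{77} - \frac{1}{422757} = \frac{45981423784071523372}{32552289}$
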